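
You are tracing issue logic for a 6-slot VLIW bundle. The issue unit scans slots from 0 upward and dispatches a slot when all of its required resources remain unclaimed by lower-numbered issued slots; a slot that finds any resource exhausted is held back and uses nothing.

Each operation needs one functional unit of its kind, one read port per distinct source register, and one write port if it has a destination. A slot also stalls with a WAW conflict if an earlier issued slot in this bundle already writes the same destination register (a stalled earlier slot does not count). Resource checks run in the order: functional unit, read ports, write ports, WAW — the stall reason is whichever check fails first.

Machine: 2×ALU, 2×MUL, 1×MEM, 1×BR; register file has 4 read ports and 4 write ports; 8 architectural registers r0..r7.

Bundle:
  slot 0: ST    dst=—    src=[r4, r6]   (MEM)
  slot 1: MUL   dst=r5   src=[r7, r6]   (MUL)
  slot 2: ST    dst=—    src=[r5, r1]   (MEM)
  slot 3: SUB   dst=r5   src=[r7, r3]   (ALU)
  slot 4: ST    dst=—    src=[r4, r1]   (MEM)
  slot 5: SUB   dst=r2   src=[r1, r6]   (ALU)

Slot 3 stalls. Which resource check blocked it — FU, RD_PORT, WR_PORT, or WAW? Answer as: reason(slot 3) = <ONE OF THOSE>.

(0) want 1×MEM +2rd +0wr — yes → AL2|MU2|ME0|BR1|rd2|wr4
(1) want 1×MUL +2rd +1wr — yes → AL2|MU1|ME0|BR1|rd0|wr3
(2) want 1×MEM +2rd +0wr — FU → AL2|MU1|ME0|BR1|rd0|wr3
(3) want 1×ALU +2rd +1wr — RD_PORT → AL2|MU1|ME0|BR1|rd0|wr3
(4) want 1×MEM +2rd +0wr — FU → AL2|MU1|ME0|BR1|rd0|wr3
(5) want 1×ALU +2rd +1wr — RD_PORT → AL2|MU1|ME0|BR1|rd0|wr3

reason(slot 3) = RD_PORT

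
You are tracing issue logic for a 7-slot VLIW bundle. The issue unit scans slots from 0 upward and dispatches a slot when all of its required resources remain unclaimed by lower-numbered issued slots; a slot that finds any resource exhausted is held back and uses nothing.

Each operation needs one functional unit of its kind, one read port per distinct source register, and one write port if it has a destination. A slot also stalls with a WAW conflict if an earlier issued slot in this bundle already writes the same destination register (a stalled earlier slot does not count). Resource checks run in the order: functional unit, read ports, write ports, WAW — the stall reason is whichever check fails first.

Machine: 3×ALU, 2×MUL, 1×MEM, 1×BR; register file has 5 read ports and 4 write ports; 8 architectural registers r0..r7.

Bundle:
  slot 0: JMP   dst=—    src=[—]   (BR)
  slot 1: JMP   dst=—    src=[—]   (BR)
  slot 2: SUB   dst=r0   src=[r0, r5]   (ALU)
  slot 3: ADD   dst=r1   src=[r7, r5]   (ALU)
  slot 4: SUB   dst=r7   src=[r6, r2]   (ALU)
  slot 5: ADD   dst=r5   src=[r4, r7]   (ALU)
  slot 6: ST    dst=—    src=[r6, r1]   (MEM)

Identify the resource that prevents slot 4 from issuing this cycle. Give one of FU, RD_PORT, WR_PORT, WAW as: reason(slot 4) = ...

reason(slot 4) = RD_PORT

[0] BR needs rd=0 wr=0: ok; after: ALU=3 MUL=2 MEM=1 BR=0, R=5, W=4
[1] BR needs rd=0 wr=0: FU; after: ALU=3 MUL=2 MEM=1 BR=0, R=5, W=4
[2] ALU needs rd=2 wr=1: ok; after: ALU=2 MUL=2 MEM=1 BR=0, R=3, W=3
[3] ALU needs rd=2 wr=1: ok; after: ALU=1 MUL=2 MEM=1 BR=0, R=1, W=2
[4] ALU needs rd=2 wr=1: RD_PORT; after: ALU=1 MUL=2 MEM=1 BR=0, R=1, W=2
[5] ALU needs rd=2 wr=1: RD_PORT; after: ALU=1 MUL=2 MEM=1 BR=0, R=1, W=2
[6] MEM needs rd=2 wr=0: RD_PORT; after: ALU=1 MUL=2 MEM=1 BR=0, R=1, W=2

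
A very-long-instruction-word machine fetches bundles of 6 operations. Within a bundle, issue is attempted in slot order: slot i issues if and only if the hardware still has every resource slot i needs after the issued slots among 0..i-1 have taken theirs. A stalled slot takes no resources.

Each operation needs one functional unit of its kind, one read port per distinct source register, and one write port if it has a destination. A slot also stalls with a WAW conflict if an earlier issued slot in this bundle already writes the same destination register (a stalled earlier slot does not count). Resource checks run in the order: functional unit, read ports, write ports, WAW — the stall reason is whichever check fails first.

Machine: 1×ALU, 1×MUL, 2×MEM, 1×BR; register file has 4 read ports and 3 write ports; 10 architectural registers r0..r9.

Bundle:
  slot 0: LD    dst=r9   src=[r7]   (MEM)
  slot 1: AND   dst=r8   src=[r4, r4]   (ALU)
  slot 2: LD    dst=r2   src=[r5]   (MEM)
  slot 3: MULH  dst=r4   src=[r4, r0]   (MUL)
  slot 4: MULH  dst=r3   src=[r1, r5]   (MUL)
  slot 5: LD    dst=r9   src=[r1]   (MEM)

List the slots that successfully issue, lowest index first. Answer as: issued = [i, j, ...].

issued = [0, 1, 2]

(0) want 1×MEM +1rd +1wr — yes → AL1|MU1|ME1|BR1|rd3|wr2
(1) want 1×ALU +1rd +1wr — yes → AL0|MU1|ME1|BR1|rd2|wr1
(2) want 1×MEM +1rd +1wr — yes → AL0|MU1|ME0|BR1|rd1|wr0
(3) want 1×MUL +2rd +1wr — RD_PORT → AL0|MU1|ME0|BR1|rd1|wr0
(4) want 1×MUL +2rd +1wr — RD_PORT → AL0|MU1|ME0|BR1|rd1|wr0
(5) want 1×MEM +1rd +1wr — FU → AL0|MU1|ME0|BR1|rd1|wr0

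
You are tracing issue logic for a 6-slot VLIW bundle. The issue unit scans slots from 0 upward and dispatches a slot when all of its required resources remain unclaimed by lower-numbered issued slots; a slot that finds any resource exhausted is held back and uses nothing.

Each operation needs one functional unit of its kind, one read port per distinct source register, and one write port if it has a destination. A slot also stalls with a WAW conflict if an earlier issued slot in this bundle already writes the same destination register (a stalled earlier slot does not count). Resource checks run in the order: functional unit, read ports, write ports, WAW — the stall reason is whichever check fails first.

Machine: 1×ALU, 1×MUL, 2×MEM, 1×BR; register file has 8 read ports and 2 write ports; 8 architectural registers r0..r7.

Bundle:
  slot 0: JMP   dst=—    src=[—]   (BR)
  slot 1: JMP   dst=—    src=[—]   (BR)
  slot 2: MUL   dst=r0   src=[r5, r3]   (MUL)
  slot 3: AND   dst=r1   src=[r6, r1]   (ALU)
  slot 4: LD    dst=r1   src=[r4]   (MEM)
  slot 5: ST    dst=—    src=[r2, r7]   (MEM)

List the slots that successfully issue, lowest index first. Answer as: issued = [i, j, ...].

(0) want 1×BR +0rd +0wr — yes → AL1|MU1|ME2|BR0|rd8|wr2
(1) want 1×BR +0rd +0wr — FU → AL1|MU1|ME2|BR0|rd8|wr2
(2) want 1×MUL +2rd +1wr — yes → AL1|MU0|ME2|BR0|rd6|wr1
(3) want 1×ALU +2rd +1wr — yes → AL0|MU0|ME2|BR0|rd4|wr0
(4) want 1×MEM +1rd +1wr — WR_PORT → AL0|MU0|ME2|BR0|rd4|wr0
(5) want 1×MEM +2rd +0wr — yes → AL0|MU0|ME1|BR0|rd2|wr0

issued = [0, 2, 3, 5]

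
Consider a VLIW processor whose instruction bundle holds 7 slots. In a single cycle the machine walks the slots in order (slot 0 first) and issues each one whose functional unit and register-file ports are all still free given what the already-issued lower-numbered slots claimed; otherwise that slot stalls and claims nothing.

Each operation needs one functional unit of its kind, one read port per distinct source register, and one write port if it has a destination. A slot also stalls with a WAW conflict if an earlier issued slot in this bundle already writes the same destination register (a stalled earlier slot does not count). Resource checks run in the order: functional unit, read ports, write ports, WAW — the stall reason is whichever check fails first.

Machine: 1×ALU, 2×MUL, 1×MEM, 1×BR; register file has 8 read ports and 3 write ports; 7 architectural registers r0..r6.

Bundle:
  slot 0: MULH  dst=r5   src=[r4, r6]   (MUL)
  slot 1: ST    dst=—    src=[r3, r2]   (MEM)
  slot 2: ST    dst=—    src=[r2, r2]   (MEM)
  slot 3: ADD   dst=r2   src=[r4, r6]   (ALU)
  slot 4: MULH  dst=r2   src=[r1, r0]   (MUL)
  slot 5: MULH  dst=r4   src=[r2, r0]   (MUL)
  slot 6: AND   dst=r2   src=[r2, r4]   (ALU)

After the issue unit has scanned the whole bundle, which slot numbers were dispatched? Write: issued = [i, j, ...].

issued = [0, 1, 3, 5]

(0) want 1×MUL +2rd +1wr — yes → AL1|MU1|ME1|BR1|rd6|wr2
(1) want 1×MEM +2rd +0wr — yes → AL1|MU1|ME0|BR1|rd4|wr2
(2) want 1×MEM +1rd +0wr — FU → AL1|MU1|ME0|BR1|rd4|wr2
(3) want 1×ALU +2rd +1wr — yes → AL0|MU1|ME0|BR1|rd2|wr1
(4) want 1×MUL +2rd +1wr — WAW → AL0|MU1|ME0|BR1|rd2|wr1
(5) want 1×MUL +2rd +1wr — yes → AL0|MU0|ME0|BR1|rd0|wr0
(6) want 1×ALU +2rd +1wr — FU → AL0|MU0|ME0|BR1|rd0|wr0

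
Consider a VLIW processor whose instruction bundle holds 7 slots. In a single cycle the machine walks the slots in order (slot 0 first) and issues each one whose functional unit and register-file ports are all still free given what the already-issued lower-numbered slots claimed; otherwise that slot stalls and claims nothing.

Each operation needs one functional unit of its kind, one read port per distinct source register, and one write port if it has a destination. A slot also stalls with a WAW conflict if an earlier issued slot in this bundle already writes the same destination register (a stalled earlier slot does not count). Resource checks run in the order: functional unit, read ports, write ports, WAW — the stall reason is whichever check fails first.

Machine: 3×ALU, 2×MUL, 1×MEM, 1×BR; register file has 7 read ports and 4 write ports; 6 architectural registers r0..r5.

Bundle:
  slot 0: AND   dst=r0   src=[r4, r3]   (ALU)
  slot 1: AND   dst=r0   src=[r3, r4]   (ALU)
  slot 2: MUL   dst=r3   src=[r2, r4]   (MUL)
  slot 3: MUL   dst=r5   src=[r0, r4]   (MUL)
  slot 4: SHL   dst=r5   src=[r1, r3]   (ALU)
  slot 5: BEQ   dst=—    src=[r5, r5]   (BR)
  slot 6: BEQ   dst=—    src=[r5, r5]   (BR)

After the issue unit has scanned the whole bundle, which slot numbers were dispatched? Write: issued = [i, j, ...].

slot 0 (ALU): ISSUE — free A2,Mu2,Ld1,B1 rp5 wp3
slot 1 (ALU): stall WAW — free A2,Mu2,Ld1,B1 rp5 wp3
slot 2 (MUL): ISSUE — free A2,Mu1,Ld1,B1 rp3 wp2
slot 3 (MUL): ISSUE — free A2,Mu0,Ld1,B1 rp1 wp1
slot 4 (ALU): stall RD_PORT — free A2,Mu0,Ld1,B1 rp1 wp1
slot 5 (BR): ISSUE — free A2,Mu0,Ld1,B0 rp0 wp1
slot 6 (BR): stall FU — free A2,Mu0,Ld1,B0 rp0 wp1

issued = [0, 2, 3, 5]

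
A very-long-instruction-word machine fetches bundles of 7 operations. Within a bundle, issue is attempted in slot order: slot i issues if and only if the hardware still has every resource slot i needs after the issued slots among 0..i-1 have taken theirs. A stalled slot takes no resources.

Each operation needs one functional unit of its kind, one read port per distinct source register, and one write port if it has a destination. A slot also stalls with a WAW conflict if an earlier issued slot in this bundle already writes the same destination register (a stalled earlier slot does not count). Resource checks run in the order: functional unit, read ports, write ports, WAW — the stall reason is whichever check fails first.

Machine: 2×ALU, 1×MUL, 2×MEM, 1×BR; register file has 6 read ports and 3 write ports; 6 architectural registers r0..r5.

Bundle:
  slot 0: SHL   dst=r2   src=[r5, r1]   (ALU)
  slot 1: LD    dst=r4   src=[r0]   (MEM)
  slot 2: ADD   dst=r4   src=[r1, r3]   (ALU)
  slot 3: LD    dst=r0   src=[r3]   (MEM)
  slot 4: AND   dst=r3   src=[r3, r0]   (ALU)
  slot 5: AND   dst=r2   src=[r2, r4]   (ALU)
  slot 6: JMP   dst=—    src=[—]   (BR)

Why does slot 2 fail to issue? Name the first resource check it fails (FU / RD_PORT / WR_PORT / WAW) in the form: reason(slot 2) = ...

#0 ALU src=r5,r1 dispatched  <A:1 Mu:1 Ld:2 B:1 rd:4 wr:2>
#1 MEM src=r0 dispatched  <A:1 Mu:1 Ld:1 B:1 rd:3 wr:1>
#2 ALU src=r1,r3 held:WAW  <A:1 Mu:1 Ld:1 B:1 rd:3 wr:1>
#3 MEM src=r3 dispatched  <A:1 Mu:1 Ld:0 B:1 rd:2 wr:0>
#4 ALU src=r3,r0 held:WR_PORT  <A:1 Mu:1 Ld:0 B:1 rd:2 wr:0>
#5 ALU src=r2,r4 held:WR_PORT  <A:1 Mu:1 Ld:0 B:1 rd:2 wr:0>
#6 BR src=- dispatched  <A:1 Mu:1 Ld:0 B:0 rd:2 wr:0>

reason(slot 2) = WAW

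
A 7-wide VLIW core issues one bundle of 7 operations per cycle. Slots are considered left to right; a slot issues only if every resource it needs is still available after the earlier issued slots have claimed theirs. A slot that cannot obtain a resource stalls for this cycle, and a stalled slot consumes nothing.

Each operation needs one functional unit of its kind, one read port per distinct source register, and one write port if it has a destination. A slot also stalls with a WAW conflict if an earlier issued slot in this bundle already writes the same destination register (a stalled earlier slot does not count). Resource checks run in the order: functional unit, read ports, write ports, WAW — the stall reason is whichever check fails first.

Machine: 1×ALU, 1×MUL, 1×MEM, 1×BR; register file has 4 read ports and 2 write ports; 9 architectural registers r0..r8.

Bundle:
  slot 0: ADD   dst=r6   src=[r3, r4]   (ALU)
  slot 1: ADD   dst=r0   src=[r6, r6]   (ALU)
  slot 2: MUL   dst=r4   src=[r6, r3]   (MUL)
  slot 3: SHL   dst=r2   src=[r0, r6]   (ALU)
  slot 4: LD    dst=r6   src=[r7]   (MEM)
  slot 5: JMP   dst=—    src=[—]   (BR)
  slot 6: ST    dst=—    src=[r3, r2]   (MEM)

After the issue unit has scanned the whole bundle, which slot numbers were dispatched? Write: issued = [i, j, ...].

slot 0 (ALU): ISSUE — free A0,Mu1,Ld1,B1 rp2 wp1
slot 1 (ALU): stall FU — free A0,Mu1,Ld1,B1 rp2 wp1
slot 2 (MUL): ISSUE — free A0,Mu0,Ld1,B1 rp0 wp0
slot 3 (ALU): stall FU — free A0,Mu0,Ld1,B1 rp0 wp0
slot 4 (MEM): stall RD_PORT — free A0,Mu0,Ld1,B1 rp0 wp0
slot 5 (BR): ISSUE — free A0,Mu0,Ld1,B0 rp0 wp0
slot 6 (MEM): stall RD_PORT — free A0,Mu0,Ld1,B0 rp0 wp0

issued = [0, 2, 5]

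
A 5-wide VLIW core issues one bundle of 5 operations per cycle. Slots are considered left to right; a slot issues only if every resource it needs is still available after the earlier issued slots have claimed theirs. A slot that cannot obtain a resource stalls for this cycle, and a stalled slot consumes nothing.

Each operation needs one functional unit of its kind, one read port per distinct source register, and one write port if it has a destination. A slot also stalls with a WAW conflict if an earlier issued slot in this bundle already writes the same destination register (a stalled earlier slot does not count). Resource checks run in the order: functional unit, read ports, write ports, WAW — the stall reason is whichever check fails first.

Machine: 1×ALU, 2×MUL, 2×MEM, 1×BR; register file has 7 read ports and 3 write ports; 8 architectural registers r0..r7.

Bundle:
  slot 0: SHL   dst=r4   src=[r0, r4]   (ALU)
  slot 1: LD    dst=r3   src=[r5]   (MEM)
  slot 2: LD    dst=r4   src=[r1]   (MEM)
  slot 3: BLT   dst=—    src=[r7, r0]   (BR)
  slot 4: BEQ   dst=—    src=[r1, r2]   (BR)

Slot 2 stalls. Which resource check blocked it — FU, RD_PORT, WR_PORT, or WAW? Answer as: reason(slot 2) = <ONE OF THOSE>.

reason(slot 2) = WAW

[0] ALU needs rd=2 wr=1: ok; after: ALU=0 MUL=2 MEM=2 BR=1, R=5, W=2
[1] MEM needs rd=1 wr=1: ok; after: ALU=0 MUL=2 MEM=1 BR=1, R=4, W=1
[2] MEM needs rd=1 wr=1: WAW; after: ALU=0 MUL=2 MEM=1 BR=1, R=4, W=1
[3] BR needs rd=2 wr=0: ok; after: ALU=0 MUL=2 MEM=1 BR=0, R=2, W=1
[4] BR needs rd=2 wr=0: FU; after: ALU=0 MUL=2 MEM=1 BR=0, R=2, W=1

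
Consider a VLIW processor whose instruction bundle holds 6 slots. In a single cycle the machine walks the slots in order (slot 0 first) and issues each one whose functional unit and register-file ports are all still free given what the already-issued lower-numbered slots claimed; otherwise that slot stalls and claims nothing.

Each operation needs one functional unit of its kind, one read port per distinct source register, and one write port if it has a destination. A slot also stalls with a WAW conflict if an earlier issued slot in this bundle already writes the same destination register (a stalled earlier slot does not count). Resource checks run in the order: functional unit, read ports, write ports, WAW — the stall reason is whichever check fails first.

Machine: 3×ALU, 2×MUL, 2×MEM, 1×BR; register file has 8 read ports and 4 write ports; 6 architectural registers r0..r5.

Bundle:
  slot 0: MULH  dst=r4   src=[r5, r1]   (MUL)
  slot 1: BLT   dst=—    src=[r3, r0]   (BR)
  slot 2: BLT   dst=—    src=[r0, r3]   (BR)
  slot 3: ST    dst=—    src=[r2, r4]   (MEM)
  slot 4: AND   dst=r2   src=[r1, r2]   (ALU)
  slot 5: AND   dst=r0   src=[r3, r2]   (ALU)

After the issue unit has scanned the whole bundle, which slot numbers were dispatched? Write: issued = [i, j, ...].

slot 0 (MUL): ISSUE — free A3,Mu1,Ld2,B1 rp6 wp3
slot 1 (BR): ISSUE — free A3,Mu1,Ld2,B0 rp4 wp3
slot 2 (BR): stall FU — free A3,Mu1,Ld2,B0 rp4 wp3
slot 3 (MEM): ISSUE — free A3,Mu1,Ld1,B0 rp2 wp3
slot 4 (ALU): ISSUE — free A2,Mu1,Ld1,B0 rp0 wp2
slot 5 (ALU): stall RD_PORT — free A2,Mu1,Ld1,B0 rp0 wp2

issued = [0, 1, 3, 4]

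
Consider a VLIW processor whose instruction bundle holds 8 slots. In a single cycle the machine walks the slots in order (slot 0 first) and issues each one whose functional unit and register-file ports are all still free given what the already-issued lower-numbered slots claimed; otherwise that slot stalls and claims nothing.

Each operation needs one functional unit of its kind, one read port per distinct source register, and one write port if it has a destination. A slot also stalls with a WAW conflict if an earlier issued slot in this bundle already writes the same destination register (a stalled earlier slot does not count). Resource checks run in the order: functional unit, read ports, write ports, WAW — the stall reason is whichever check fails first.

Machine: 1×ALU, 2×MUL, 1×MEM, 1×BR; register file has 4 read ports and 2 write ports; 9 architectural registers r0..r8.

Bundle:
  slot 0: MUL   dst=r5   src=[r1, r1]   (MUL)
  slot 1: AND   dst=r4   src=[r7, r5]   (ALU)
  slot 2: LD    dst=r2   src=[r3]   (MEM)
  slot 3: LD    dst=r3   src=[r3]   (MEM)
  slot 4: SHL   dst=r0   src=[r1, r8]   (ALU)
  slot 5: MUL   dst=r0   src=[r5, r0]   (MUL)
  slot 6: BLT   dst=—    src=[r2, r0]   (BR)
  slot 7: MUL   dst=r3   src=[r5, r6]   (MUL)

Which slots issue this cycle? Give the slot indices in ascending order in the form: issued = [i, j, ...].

(0) want 1×MUL +1rd +1wr — yes → AL1|MU1|ME1|BR1|rd3|wr1
(1) want 1×ALU +2rd +1wr — yes → AL0|MU1|ME1|BR1|rd1|wr0
(2) want 1×MEM +1rd +1wr — WR_PORT → AL0|MU1|ME1|BR1|rd1|wr0
(3) want 1×MEM +1rd +1wr — WR_PORT → AL0|MU1|ME1|BR1|rd1|wr0
(4) want 1×ALU +2rd +1wr — FU → AL0|MU1|ME1|BR1|rd1|wr0
(5) want 1×MUL +2rd +1wr — RD_PORT → AL0|MU1|ME1|BR1|rd1|wr0
(6) want 1×BR +2rd +0wr — RD_PORT → AL0|MU1|ME1|BR1|rd1|wr0
(7) want 1×MUL +2rd +1wr — RD_PORT → AL0|MU1|ME1|BR1|rd1|wr0

issued = [0, 1]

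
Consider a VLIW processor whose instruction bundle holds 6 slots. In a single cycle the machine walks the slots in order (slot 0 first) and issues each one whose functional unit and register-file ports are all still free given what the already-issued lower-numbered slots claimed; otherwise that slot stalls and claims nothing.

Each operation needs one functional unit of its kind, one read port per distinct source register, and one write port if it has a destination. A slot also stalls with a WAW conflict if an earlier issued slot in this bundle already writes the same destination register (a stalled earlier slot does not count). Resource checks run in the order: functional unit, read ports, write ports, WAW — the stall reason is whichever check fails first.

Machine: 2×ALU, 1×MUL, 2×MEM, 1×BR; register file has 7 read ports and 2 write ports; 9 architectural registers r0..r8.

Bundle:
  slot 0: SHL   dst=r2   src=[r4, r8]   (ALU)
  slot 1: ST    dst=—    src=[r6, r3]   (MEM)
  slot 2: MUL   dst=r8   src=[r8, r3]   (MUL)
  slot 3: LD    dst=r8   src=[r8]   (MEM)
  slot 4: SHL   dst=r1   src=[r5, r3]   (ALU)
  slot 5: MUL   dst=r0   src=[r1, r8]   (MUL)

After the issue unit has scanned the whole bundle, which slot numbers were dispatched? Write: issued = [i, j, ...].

issued = [0, 1, 2]

  0. ALU→r2 ⇒ go  {1A/1Mu/2Ld/1B | 5r 1w}
  1. MEM ⇒ go  {1A/1Mu/1Ld/1B | 3r 1w}
  2. MUL→r8 ⇒ go  {1A/0Mu/1Ld/1B | 1r 0w}
  3. MEM→r8 ⇒ no(WR_PORT)  {1A/0Mu/1Ld/1B | 1r 0w}
  4. ALU→r1 ⇒ no(RD_PORT)  {1A/0Mu/1Ld/1B | 1r 0w}
  5. MUL→r0 ⇒ no(FU)  {1A/0Mu/1Ld/1B | 1r 0w}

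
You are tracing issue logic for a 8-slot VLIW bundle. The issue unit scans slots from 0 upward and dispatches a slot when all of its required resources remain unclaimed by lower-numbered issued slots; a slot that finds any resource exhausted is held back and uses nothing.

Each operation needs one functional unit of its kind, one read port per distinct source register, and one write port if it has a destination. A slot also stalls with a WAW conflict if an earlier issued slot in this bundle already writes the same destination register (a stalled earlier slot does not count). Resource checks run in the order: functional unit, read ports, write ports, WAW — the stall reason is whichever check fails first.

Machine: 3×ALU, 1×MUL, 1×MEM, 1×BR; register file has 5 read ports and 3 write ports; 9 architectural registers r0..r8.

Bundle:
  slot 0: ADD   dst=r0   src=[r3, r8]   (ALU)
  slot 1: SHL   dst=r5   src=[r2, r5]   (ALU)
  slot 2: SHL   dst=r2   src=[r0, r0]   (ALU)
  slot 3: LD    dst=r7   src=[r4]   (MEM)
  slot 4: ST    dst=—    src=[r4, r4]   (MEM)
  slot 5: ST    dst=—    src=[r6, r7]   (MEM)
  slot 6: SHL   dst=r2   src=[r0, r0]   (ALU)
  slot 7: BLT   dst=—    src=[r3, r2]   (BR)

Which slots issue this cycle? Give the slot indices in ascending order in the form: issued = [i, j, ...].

issued = [0, 1, 2]

  0. ALU→r0 ⇒ go  {2A/1Mu/1Ld/1B | 3r 2w}
  1. ALU→r5 ⇒ go  {1A/1Mu/1Ld/1B | 1r 1w}
  2. ALU→r2 ⇒ go  {0A/1Mu/1Ld/1B | 0r 0w}
  3. MEM→r7 ⇒ no(RD_PORT)  {0A/1Mu/1Ld/1B | 0r 0w}
  4. MEM ⇒ no(RD_PORT)  {0A/1Mu/1Ld/1B | 0r 0w}
  5. MEM ⇒ no(RD_PORT)  {0A/1Mu/1Ld/1B | 0r 0w}
  6. ALU→r2 ⇒ no(FU)  {0A/1Mu/1Ld/1B | 0r 0w}
  7. BR ⇒ no(RD_PORT)  {0A/1Mu/1Ld/1B | 0r 0w}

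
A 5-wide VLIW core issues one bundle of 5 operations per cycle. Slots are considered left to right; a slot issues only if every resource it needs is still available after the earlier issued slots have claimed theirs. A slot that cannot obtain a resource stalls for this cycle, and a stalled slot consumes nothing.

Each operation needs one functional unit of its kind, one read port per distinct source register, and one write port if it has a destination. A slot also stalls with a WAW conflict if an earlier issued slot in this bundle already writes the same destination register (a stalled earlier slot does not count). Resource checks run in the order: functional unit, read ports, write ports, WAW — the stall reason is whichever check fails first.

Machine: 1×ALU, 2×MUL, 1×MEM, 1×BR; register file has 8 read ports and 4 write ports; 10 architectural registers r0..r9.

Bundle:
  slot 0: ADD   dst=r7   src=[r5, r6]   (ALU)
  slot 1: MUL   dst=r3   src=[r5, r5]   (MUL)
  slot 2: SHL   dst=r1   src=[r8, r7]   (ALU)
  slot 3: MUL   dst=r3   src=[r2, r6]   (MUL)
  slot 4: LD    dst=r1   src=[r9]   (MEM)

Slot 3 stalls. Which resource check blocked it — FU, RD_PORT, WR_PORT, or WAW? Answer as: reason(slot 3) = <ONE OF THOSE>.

#0 ALU src=r5,r6 dispatched  <A:0 Mu:2 Ld:1 B:1 rd:6 wr:3>
#1 MUL src=r5,r5 dispatched  <A:0 Mu:1 Ld:1 B:1 rd:5 wr:2>
#2 ALU src=r8,r7 held:FU  <A:0 Mu:1 Ld:1 B:1 rd:5 wr:2>
#3 MUL src=r2,r6 held:WAW  <A:0 Mu:1 Ld:1 B:1 rd:5 wr:2>
#4 MEM src=r9 dispatched  <A:0 Mu:1 Ld:0 B:1 rd:4 wr:1>

reason(slot 3) = WAW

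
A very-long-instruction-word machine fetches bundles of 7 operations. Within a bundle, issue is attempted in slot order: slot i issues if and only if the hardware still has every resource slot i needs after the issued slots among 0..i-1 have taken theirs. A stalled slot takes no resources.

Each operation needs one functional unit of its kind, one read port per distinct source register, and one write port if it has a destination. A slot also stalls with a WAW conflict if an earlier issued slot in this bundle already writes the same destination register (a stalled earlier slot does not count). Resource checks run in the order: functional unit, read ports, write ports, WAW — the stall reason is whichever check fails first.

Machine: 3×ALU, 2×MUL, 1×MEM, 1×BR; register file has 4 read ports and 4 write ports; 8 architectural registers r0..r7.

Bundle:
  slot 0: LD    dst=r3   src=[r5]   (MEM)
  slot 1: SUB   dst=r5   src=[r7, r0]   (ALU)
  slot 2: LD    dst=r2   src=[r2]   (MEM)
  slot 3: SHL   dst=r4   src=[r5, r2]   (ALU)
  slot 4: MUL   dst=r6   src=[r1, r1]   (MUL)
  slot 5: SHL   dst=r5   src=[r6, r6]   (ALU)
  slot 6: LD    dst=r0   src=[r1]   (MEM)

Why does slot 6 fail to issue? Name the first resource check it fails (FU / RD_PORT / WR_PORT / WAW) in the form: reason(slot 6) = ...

[0] MEM needs rd=1 wr=1: ok; after: ALU=3 MUL=2 MEM=0 BR=1, R=3, W=3
[1] ALU needs rd=2 wr=1: ok; after: ALU=2 MUL=2 MEM=0 BR=1, R=1, W=2
[2] MEM needs rd=1 wr=1: FU; after: ALU=2 MUL=2 MEM=0 BR=1, R=1, W=2
[3] ALU needs rd=2 wr=1: RD_PORT; after: ALU=2 MUL=2 MEM=0 BR=1, R=1, W=2
[4] MUL needs rd=1 wr=1: ok; after: ALU=2 MUL=1 MEM=0 BR=1, R=0, W=1
[5] ALU needs rd=1 wr=1: RD_PORT; after: ALU=2 MUL=1 MEM=0 BR=1, R=0, W=1
[6] MEM needs rd=1 wr=1: FU; after: ALU=2 MUL=1 MEM=0 BR=1, R=0, W=1

reason(slot 6) = FU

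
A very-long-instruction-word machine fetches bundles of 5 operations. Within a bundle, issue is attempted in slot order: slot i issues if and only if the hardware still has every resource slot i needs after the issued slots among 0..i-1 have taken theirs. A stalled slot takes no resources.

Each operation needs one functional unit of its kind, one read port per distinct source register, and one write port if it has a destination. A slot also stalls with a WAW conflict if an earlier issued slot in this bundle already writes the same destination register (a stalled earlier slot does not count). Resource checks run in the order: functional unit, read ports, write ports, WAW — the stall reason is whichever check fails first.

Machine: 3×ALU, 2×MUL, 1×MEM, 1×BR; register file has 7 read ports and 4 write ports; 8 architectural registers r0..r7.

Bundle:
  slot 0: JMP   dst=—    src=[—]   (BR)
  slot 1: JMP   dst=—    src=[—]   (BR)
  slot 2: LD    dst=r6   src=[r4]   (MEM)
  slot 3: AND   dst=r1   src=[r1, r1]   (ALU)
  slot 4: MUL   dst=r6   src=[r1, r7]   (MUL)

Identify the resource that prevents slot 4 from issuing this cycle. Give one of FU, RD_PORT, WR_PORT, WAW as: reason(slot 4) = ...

reason(slot 4) = WAW

slot 0 (BR): ISSUE — free A3,Mu2,Ld1,B0 rp7 wp4
slot 1 (BR): stall FU — free A3,Mu2,Ld1,B0 rp7 wp4
slot 2 (MEM): ISSUE — free A3,Mu2,Ld0,B0 rp6 wp3
slot 3 (ALU): ISSUE — free A2,Mu2,Ld0,B0 rp5 wp2
slot 4 (MUL): stall WAW — free A2,Mu2,Ld0,B0 rp5 wp2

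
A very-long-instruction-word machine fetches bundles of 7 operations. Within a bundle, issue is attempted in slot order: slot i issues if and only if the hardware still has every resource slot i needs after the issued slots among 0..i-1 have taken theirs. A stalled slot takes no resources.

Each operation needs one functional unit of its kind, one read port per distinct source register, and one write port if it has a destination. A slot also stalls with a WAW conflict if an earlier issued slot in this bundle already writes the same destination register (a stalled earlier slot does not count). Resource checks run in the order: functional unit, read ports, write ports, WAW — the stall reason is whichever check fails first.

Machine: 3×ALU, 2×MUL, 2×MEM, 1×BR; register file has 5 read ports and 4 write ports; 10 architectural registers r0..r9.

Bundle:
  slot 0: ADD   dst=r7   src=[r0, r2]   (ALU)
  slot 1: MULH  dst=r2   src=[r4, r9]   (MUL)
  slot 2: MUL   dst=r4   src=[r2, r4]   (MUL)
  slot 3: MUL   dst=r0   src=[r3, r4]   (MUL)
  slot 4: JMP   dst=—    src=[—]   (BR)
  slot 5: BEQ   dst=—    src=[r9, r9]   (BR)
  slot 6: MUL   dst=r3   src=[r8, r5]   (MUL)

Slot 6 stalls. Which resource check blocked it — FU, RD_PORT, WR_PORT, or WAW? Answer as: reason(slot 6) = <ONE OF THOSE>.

reason(slot 6) = RD_PORT

  0. ALU→r7 ⇒ go  {2A/2Mu/2Ld/1B | 3r 3w}
  1. MUL→r2 ⇒ go  {2A/1Mu/2Ld/1B | 1r 2w}
  2. MUL→r4 ⇒ no(RD_PORT)  {2A/1Mu/2Ld/1B | 1r 2w}
  3. MUL→r0 ⇒ no(RD_PORT)  {2A/1Mu/2Ld/1B | 1r 2w}
  4. BR ⇒ go  {2A/1Mu/2Ld/0B | 1r 2w}
  5. BR ⇒ no(FU)  {2A/1Mu/2Ld/0B | 1r 2w}
  6. MUL→r3 ⇒ no(RD_PORT)  {2A/1Mu/2Ld/0B | 1r 2w}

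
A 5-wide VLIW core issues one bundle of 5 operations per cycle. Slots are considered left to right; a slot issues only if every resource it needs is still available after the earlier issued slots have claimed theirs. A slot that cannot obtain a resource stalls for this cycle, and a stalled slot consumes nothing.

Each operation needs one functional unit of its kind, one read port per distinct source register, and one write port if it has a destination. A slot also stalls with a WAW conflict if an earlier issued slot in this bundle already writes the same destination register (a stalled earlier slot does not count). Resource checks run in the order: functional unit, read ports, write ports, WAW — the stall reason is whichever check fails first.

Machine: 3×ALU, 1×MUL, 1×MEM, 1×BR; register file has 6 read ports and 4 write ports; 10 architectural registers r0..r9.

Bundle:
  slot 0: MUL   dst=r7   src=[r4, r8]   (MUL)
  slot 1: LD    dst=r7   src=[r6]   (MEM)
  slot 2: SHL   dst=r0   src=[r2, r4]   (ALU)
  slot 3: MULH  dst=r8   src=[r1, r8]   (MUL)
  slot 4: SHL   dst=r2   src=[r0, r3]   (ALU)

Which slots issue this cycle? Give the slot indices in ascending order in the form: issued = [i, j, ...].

issued = [0, 2, 4]

  0. MUL→r7 ⇒ go  {3A/0Mu/1Ld/1B | 4r 3w}
  1. MEM→r7 ⇒ no(WAW)  {3A/0Mu/1Ld/1B | 4r 3w}
  2. ALU→r0 ⇒ go  {2A/0Mu/1Ld/1B | 2r 2w}
  3. MUL→r8 ⇒ no(FU)  {2A/0Mu/1Ld/1B | 2r 2w}
  4. ALU→r2 ⇒ go  {1A/0Mu/1Ld/1B | 0r 1w}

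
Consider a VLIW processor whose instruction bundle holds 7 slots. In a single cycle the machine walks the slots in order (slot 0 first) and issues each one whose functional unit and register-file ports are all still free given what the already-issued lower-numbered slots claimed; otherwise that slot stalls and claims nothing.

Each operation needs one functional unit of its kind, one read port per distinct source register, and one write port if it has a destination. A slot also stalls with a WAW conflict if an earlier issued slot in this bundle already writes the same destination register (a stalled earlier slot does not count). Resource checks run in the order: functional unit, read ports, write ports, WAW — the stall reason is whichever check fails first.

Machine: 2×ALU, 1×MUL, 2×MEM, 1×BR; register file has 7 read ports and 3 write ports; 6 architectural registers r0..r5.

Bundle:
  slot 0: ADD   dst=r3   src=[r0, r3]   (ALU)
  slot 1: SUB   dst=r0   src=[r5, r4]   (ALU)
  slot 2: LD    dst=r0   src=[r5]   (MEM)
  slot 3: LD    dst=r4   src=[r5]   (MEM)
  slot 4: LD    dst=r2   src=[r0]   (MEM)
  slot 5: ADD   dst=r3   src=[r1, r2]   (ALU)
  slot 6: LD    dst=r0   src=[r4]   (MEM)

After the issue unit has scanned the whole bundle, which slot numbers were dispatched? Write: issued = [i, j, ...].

issued = [0, 1, 3]

[0] ALU needs rd=2 wr=1: ok; after: ALU=1 MUL=1 MEM=2 BR=1, R=5, W=2
[1] ALU needs rd=2 wr=1: ok; after: ALU=0 MUL=1 MEM=2 BR=1, R=3, W=1
[2] MEM needs rd=1 wr=1: WAW; after: ALU=0 MUL=1 MEM=2 BR=1, R=3, W=1
[3] MEM needs rd=1 wr=1: ok; after: ALU=0 MUL=1 MEM=1 BR=1, R=2, W=0
[4] MEM needs rd=1 wr=1: WR_PORT; after: ALU=0 MUL=1 MEM=1 BR=1, R=2, W=0
[5] ALU needs rd=2 wr=1: FU; after: ALU=0 MUL=1 MEM=1 BR=1, R=2, W=0
[6] MEM needs rd=1 wr=1: WR_PORT; after: ALU=0 MUL=1 MEM=1 BR=1, R=2, W=0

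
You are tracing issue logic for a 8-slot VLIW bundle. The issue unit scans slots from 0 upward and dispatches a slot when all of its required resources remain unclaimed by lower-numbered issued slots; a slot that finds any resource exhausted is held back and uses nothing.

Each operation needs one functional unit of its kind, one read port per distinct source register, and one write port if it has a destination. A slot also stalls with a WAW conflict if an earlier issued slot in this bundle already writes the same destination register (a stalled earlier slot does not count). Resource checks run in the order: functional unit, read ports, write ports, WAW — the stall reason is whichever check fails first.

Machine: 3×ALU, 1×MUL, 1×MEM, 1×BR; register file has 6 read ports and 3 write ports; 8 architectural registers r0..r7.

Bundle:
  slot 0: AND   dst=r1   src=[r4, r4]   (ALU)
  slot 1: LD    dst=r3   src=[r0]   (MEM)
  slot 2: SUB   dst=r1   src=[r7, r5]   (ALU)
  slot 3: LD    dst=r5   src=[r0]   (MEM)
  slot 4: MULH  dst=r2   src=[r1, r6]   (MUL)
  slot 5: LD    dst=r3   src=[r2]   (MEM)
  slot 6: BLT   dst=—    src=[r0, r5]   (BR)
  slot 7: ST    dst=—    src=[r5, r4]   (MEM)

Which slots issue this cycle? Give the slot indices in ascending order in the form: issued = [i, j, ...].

issued = [0, 1, 4, 6]

(0) want 1×ALU +1rd +1wr — yes → AL2|MU1|ME1|BR1|rd5|wr2
(1) want 1×MEM +1rd +1wr — yes → AL2|MU1|ME0|BR1|rd4|wr1
(2) want 1×ALU +2rd +1wr — WAW → AL2|MU1|ME0|BR1|rd4|wr1
(3) want 1×MEM +1rd +1wr — FU → AL2|MU1|ME0|BR1|rd4|wr1
(4) want 1×MUL +2rd +1wr — yes → AL2|MU0|ME0|BR1|rd2|wr0
(5) want 1×MEM +1rd +1wr — FU → AL2|MU0|ME0|BR1|rd2|wr0
(6) want 1×BR +2rd +0wr — yes → AL2|MU0|ME0|BR0|rd0|wr0
(7) want 1×MEM +2rd +0wr — FU → AL2|MU0|ME0|BR0|rd0|wr0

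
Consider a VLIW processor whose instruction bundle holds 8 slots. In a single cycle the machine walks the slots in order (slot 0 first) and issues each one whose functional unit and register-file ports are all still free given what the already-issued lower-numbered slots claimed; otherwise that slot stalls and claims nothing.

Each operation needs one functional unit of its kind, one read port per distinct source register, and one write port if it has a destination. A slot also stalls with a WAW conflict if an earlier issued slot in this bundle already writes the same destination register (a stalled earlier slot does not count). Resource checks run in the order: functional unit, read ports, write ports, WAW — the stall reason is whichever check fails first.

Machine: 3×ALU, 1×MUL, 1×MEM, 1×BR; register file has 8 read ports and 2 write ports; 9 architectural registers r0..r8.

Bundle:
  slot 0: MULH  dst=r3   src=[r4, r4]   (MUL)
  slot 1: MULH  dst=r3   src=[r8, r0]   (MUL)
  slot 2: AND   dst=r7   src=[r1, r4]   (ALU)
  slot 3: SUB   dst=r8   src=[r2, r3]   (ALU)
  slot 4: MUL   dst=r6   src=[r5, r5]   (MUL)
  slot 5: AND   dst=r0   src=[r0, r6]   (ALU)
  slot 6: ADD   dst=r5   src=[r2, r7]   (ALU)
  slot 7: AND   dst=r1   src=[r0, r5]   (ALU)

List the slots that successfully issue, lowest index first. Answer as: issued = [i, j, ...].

issued = [0, 2]

(0) want 1×MUL +1rd +1wr — yes → AL3|MU0|ME1|BR1|rd7|wr1
(1) want 1×MUL +2rd +1wr — FU → AL3|MU0|ME1|BR1|rd7|wr1
(2) want 1×ALU +2rd +1wr — yes → AL2|MU0|ME1|BR1|rd5|wr0
(3) want 1×ALU +2rd +1wr — WR_PORT → AL2|MU0|ME1|BR1|rd5|wr0
(4) want 1×MUL +1rd +1wr — FU → AL2|MU0|ME1|BR1|rd5|wr0
(5) want 1×ALU +2rd +1wr — WR_PORT → AL2|MU0|ME1|BR1|rd5|wr0
(6) want 1×ALU +2rd +1wr — WR_PORT → AL2|MU0|ME1|BR1|rd5|wr0
(7) want 1×ALU +2rd +1wr — WR_PORT → AL2|MU0|ME1|BR1|rd5|wr0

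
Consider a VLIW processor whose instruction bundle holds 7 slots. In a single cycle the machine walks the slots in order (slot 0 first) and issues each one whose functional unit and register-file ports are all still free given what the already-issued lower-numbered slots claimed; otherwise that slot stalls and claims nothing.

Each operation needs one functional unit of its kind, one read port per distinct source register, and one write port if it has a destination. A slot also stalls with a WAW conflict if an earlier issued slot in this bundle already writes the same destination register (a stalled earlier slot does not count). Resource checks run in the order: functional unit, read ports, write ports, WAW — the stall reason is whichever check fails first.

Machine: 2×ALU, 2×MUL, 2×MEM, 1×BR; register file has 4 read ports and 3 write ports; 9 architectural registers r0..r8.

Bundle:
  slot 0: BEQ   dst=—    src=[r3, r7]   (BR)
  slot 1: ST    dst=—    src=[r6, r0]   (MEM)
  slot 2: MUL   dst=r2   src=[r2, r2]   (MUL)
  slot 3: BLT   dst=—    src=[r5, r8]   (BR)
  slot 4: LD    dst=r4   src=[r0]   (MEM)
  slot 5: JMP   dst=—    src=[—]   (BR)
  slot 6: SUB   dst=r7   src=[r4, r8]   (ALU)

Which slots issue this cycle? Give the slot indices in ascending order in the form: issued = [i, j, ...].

issued = [0, 1]

#0 BR src=r3,r7 dispatched  <A:2 Mu:2 Ld:2 B:0 rd:2 wr:3>
#1 MEM src=r6,r0 dispatched  <A:2 Mu:2 Ld:1 B:0 rd:0 wr:3>
#2 MUL src=r2,r2 held:RD_PORT  <A:2 Mu:2 Ld:1 B:0 rd:0 wr:3>
#3 BR src=r5,r8 held:FU  <A:2 Mu:2 Ld:1 B:0 rd:0 wr:3>
#4 MEM src=r0 held:RD_PORT  <A:2 Mu:2 Ld:1 B:0 rd:0 wr:3>
#5 BR src=- held:FU  <A:2 Mu:2 Ld:1 B:0 rd:0 wr:3>
#6 ALU src=r4,r8 held:RD_PORT  <A:2 Mu:2 Ld:1 B:0 rd:0 wr:3>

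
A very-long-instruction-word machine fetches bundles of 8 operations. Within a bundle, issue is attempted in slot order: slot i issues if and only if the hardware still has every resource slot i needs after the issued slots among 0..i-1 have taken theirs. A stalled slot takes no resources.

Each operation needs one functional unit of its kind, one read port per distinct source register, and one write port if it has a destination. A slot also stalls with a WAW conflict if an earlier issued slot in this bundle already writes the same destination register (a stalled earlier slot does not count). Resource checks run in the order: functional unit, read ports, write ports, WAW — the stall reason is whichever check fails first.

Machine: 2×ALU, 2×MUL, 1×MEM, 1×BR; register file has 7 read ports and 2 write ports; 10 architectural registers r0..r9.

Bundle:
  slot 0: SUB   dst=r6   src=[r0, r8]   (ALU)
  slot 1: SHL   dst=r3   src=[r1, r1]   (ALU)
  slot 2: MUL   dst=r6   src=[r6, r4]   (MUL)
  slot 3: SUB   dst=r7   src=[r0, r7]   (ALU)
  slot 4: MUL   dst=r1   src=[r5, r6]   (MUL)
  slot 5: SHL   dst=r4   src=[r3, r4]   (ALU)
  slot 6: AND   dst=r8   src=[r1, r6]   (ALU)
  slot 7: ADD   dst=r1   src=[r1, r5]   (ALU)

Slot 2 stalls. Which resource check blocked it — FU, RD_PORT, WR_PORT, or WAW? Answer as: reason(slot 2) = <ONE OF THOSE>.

reason(slot 2) = WR_PORT

#0 ALU src=r0,r8 dispatched  <A:1 Mu:2 Ld:1 B:1 rd:5 wr:1>
#1 ALU src=r1,r1 dispatched  <A:0 Mu:2 Ld:1 B:1 rd:4 wr:0>
#2 MUL src=r6,r4 held:WR_PORT  <A:0 Mu:2 Ld:1 B:1 rd:4 wr:0>
#3 ALU src=r0,r7 held:FU  <A:0 Mu:2 Ld:1 B:1 rd:4 wr:0>
#4 MUL src=r5,r6 held:WR_PORT  <A:0 Mu:2 Ld:1 B:1 rd:4 wr:0>
#5 ALU src=r3,r4 held:FU  <A:0 Mu:2 Ld:1 B:1 rd:4 wr:0>
#6 ALU src=r1,r6 held:FU  <A:0 Mu:2 Ld:1 B:1 rd:4 wr:0>
#7 ALU src=r1,r5 held:FU  <A:0 Mu:2 Ld:1 B:1 rd:4 wr:0>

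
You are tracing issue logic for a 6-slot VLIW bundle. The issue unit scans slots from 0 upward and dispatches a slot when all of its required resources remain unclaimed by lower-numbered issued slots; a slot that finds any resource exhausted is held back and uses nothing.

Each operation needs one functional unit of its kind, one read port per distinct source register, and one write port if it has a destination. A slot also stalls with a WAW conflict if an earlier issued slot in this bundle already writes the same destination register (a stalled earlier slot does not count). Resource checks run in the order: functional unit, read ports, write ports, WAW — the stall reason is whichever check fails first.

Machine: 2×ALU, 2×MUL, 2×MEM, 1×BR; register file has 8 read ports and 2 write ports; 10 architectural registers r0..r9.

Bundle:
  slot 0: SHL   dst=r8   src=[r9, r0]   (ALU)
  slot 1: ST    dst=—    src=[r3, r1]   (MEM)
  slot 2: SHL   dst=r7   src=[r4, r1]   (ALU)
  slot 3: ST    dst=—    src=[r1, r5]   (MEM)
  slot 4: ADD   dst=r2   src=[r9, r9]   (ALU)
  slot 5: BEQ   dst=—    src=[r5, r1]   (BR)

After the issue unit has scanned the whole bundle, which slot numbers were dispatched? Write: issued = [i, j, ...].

[0] ALU needs rd=2 wr=1: ok; after: ALU=1 MUL=2 MEM=2 BR=1, R=6, W=1
[1] MEM needs rd=2 wr=0: ok; after: ALU=1 MUL=2 MEM=1 BR=1, R=4, W=1
[2] ALU needs rd=2 wr=1: ok; after: ALU=0 MUL=2 MEM=1 BR=1, R=2, W=0
[3] MEM needs rd=2 wr=0: ok; after: ALU=0 MUL=2 MEM=0 BR=1, R=0, W=0
[4] ALU needs rd=1 wr=1: FU; after: ALU=0 MUL=2 MEM=0 BR=1, R=0, W=0
[5] BR needs rd=2 wr=0: RD_PORT; after: ALU=0 MUL=2 MEM=0 BR=1, R=0, W=0

issued = [0, 1, 2, 3]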